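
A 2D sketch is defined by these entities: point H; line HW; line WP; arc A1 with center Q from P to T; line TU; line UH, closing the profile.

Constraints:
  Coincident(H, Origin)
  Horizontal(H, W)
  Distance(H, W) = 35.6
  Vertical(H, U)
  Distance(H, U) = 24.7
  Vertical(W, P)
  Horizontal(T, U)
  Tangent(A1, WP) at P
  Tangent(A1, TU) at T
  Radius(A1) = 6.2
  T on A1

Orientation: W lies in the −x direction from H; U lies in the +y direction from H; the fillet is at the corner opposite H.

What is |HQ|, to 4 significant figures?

34.74

H is at the origin; H and W share the same y with |HW| = 35.6 and W on the −x side, so W = (-35.60, 0.000). H and U share the same x with |HU| = 24.7 and U on the +y side, so U = (0.000, 24.70). The virtual corner opposite H is at (-35.60, 24.70). Tangency of A1 to WP means the radius QP is perpendicular to WP and A1 meets TU tangentially, so QT is at right angles to TU, with radius 6.2, so the center Q sits 6.2 in from both sides at Q = (-29.40, 18.50). Then |HQ| = |Q − H| = 34.74.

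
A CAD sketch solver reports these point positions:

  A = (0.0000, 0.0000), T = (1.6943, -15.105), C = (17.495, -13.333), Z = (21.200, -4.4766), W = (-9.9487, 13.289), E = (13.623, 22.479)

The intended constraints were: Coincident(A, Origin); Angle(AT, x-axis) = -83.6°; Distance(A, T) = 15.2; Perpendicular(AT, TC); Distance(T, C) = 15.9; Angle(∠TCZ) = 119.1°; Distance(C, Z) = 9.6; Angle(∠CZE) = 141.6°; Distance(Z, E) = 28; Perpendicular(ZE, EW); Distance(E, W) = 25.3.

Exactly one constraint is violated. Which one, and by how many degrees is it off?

Perpendicular(ZE, EW) — off by 5.60°.

A = (0.00, 0.00) ✓; AT at -83.60° ✓; |AT| = 15.20 ✓; ∠(AT, TC) = 90.00° ✓; |TC| = 15.90 ✓; ∠TCZ = 119.1° ✓; |CZ| = 9.600 ✓; ∠CZE = 141.6° ✓; |ZE| = 28.00 ✓; ∠(ZE, EW) = 95.60° ✗; |EW| = 25.30 ✓.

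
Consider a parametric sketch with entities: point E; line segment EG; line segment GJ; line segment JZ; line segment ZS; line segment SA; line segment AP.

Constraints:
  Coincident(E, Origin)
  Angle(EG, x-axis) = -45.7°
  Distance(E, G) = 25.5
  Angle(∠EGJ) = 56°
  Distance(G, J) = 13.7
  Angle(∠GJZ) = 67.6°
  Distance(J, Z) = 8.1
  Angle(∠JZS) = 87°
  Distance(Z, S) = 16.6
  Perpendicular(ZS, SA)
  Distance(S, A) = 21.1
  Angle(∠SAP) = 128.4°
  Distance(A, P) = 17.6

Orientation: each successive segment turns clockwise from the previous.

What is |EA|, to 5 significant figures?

40.971

∠JZS = 87.0° gives ZS at -15.100° from the x-axis; with |ZS| = 16.6, S = (22.055, -17.104). ZS ⟂ SA, so SA runs at -105.10°; with |SA| = 21.1, A = (16.558, -37.476). Then |EA| = |A − E| = 40.971.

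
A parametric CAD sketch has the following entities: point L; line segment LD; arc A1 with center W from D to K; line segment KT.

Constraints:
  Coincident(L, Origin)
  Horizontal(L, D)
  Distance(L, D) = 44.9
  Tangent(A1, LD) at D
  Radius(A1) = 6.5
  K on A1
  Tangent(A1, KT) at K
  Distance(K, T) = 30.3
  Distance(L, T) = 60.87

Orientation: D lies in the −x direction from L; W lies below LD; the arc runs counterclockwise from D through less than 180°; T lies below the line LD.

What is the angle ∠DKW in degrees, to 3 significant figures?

41.9°

Checks: ∠(WD, DL) = 90.00° ✓; |WK| = 6.500 ✓; ∠(WK, KT) = 90.00° ✓; |KT| = 30.30 ✓; |LT| = 60.87 ✓.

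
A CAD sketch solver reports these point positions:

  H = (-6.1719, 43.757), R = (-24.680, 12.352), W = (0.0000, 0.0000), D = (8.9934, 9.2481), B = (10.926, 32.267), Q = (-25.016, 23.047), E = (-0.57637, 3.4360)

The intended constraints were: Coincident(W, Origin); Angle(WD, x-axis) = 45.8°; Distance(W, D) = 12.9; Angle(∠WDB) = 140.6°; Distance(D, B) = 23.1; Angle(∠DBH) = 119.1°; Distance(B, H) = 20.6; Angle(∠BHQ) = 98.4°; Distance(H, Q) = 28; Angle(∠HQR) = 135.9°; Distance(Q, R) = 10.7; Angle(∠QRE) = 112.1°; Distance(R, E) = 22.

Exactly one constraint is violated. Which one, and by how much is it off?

Distance(R, E) = 22 — off by 3.70.

W = (0.00, 0.00) ✓; WD at 45.80° ✓; |WD| = 12.90 ✓; ∠WDB = 140.6° ✓; |DB| = 23.10 ✓; ∠DBH = 119.1° ✓; |BH| = 20.60 ✓; ∠BHQ = 98.40° ✓; |HQ| = 28.00 ✓; ∠HQR = 135.9° ✓; |QR| = 10.70 ✓; ∠QRE = 112.1° ✓; |RE| = 25.70 ✗.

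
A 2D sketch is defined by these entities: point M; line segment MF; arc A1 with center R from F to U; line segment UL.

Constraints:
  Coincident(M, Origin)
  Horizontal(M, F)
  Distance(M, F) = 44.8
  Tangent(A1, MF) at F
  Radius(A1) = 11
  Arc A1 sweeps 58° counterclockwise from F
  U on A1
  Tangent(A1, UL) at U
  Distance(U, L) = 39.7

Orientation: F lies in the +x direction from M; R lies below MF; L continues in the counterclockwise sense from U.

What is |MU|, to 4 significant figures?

35.85

M is at the origin; M and F share the same y with |MF| = 44.8 and F on the +x side, so F = (44.80, 0.000). Tangency of A1 to MF means the radius RF is perpendicular to MF, so R = F + (0, -11) = (44.80, -11.00). On A1, F sits at bearing 90° from R; a 58° counterclockwise sweep puts U at bearing 148°, so U = R + 11.0·(cos 148°, sin 148°) = (35.47, -5.171). Then |MU| = |U − M| = 35.85.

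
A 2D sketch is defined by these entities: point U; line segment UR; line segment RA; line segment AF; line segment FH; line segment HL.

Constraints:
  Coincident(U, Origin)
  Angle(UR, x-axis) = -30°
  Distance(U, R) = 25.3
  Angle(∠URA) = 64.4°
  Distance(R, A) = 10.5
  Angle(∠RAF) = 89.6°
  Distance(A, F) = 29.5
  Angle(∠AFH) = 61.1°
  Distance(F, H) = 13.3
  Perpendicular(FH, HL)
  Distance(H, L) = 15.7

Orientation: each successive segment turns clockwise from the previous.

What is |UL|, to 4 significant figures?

14.26

U is at the origin; UR runs at -30.0° with length 25.3, so R = (21.91, -12.65). ∠URA = 64.4° gives RA at -145.6° from the x-axis; with |RA| = 10.5, A = (13.25, -18.58). ∠RAF = 89.6° gives AF at 124.0° from the x-axis; with |AF| = 29.5, F = (-3.249, 5.874). ∠AFH = 61.1° gives FH at 5.100° from the x-axis; with |FH| = 13.3, H = (9.998, 7.057). The perpendicularity gives HL at right angles to FH, so HL runs at -84.90°; with |HL| = 15.7, L = (11.39, -8.581). Then |UL| = |L − U| = 14.26.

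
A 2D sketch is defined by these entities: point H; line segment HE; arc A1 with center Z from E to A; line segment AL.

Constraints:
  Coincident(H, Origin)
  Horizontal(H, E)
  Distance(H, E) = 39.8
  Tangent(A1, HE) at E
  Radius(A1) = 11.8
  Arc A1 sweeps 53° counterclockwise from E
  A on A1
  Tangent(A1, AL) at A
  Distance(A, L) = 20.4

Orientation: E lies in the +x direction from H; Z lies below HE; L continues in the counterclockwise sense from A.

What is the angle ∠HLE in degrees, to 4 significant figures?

86.72°

H is at the origin; HE is horizontal with |HE| = 39.8 and E on the +x side, so E = (39.80, 0.000). The tangent condition forces ZE to be normal to HE, so Z = E + (0, -11.8) = (39.80, -11.80). On A1, E sits at bearing 90° from Z; a 53° counterclockwise sweep puts A at bearing 143°, so A = Z + 11.8·(cos 143°, sin 143°) = (30.38, -4.699). Tangency of A1 to AL means the radius ZA is perpendicular to AL, so AL runs along (−sin 143°, cos 143°); with |AL| = 20.4, L = (18.10, -20.99). Then cos ∠HLE = LH·LE / (|LH||LE|), giving 86.72°.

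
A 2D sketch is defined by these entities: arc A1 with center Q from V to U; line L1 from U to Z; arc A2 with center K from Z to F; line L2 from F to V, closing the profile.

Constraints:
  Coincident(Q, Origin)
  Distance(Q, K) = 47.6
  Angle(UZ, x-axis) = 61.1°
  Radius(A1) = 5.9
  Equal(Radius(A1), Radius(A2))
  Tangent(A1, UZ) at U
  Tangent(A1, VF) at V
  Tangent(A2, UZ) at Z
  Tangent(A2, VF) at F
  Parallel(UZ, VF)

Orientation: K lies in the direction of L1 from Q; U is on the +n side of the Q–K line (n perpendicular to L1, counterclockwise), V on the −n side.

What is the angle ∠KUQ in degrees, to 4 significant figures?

82.93°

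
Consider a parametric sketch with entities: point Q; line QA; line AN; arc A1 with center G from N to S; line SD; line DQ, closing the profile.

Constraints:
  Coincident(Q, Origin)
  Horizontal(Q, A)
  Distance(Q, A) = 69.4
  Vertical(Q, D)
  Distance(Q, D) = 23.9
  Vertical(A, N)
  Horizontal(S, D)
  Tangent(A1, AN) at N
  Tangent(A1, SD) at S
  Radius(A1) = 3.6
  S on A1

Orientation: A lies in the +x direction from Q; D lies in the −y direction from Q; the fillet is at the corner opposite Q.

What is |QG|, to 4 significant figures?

68.86

Q is at the origin; Q and A share the same y with |QA| = 69.4 and A on the +x side, so A = (69.40, 0.000). QD is vertical with |QD| = 23.9 and D on the −y side, so D = (0.000, -23.90). The virtual corner opposite Q is at (69.40, -23.90). A1 meets AN tangentially, so GN is at right angles to AN and tangency of A1 to SD means the radius GS is perpendicular to SD, with radius 3.6, so the center G sits 3.6 in from both sides at G = (65.80, -20.30). Then |QG| = |G − Q| = 68.86.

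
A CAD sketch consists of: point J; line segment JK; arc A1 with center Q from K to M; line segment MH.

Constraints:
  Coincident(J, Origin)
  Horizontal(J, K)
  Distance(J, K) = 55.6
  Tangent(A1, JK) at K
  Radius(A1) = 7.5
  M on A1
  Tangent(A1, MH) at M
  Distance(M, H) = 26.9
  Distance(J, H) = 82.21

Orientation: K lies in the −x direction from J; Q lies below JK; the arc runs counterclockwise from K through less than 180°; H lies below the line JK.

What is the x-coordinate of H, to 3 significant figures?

-79.0

J is at the origin; J and K share the same y with |JK| = 55.6 and K on the −x side, so K = (-55.6, 0.00). The tangent condition forces QK to be normal to JK, so Q = K + (0, -7.5) = (-55.6, -7.50). Since QM ⟂ MH (tangency), |QH| = √(7.5² + 26.9²) = 27.9 regardless of where M sits on A1. So H lies on both circle(J, 82.21) and circle(Q, 27.9); the below-JK intersection is H = (-79.0, -22.7). M is the foot of the tangent from H: M = (-61.2, -2.54).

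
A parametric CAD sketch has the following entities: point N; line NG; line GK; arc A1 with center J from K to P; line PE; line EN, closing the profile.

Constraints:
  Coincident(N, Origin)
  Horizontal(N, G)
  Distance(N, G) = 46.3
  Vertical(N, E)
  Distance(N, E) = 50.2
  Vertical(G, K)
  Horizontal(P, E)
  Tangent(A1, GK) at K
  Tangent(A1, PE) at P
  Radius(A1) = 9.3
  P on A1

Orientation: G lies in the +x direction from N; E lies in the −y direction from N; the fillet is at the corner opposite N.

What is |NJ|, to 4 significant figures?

55.15

N is at the origin; N and G share the same y with |NG| = 46.3 and G on the +x side, so G = (46.30, 0.000). N and E share the same x with |NE| = 50.2 and E on the −y side, so E = (0.000, -50.20). The virtual corner opposite N is at (46.30, -50.20). Tangency of A1 to GK means the radius JK is perpendicular to GK and the tangent condition forces JP to be normal to PE, with radius 9.3, so the center J sits 9.3 in from both sides at J = (37.00, -40.90). Then |NJ| = |J − N| = 55.15.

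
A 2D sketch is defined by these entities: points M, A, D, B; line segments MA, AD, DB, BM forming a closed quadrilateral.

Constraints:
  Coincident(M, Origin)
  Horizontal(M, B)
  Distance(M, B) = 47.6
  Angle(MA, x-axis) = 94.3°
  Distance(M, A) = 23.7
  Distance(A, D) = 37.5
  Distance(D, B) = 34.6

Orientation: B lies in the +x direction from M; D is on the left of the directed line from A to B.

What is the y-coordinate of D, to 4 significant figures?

32.12

Checks: |MB| = 47.60 ✓; |MA| = 23.70 ✓; |AD| = 37.50 ✓; |DB| = 34.60 ✓.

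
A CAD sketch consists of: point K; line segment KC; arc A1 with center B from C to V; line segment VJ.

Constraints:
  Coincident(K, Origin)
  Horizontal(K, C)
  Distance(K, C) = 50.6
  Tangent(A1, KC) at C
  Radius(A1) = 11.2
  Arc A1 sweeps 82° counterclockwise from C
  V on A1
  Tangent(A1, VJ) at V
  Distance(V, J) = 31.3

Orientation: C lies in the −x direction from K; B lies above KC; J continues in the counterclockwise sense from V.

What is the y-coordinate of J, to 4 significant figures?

40.64

K is at the origin; KC is horizontal with |KC| = 50.6 and C on the −x side, so C = (-50.60, 0.000). A1 meets KC tangentially, so BC is at right angles to KC, so B = C + (0, 11.2) = (-50.60, 11.20). On A1, C sits at bearing -90° from B; an 82° counterclockwise sweep puts V at bearing -8°, so V = B + 11.2·(cos -8°, sin -8°) = (-39.51, 9.641). A1 meets VJ tangentially, so BV is at right angles to VJ, so VJ runs along (−sin -8°, cos -8°); with |VJ| = 31.3, J = (-35.15, 40.64). So J.y = 40.64.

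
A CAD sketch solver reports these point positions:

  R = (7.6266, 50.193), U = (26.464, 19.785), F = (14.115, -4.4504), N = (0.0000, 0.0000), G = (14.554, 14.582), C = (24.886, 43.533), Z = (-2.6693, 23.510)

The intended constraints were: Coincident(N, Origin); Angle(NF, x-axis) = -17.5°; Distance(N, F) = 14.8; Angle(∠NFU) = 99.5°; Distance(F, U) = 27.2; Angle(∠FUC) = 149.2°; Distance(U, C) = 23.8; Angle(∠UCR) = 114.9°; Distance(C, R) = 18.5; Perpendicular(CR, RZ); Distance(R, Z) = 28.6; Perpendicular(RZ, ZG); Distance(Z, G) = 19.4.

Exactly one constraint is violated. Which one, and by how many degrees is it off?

Perpendicular(RZ, ZG) — off by 6.30°.

N = (0.00, 0.00) ✓; NF at -17.50° ✓; |NF| = 14.80 ✓; ∠NFU = 99.50° ✓; |FU| = 27.20 ✓; ∠FUC = 149.2° ✓; |UC| = 23.80 ✓; ∠UCR = 114.9° ✓; |CR| = 18.50 ✓; ∠(CR, RZ) = 90.00° ✓; |RZ| = 28.60 ✓; ∠(RZ, ZG) = 83.70° ✗; |ZG| = 19.40 ✓.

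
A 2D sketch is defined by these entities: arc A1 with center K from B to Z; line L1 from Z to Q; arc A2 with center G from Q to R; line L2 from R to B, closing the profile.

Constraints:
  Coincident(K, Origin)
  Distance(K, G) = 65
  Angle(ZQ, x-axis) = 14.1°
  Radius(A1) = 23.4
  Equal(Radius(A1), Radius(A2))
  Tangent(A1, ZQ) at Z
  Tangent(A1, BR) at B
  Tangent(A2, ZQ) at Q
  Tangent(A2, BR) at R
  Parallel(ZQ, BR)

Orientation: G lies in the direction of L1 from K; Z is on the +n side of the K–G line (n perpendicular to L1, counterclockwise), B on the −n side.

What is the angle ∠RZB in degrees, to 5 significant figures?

54.246°

Tangency of A1 to both parallel lines with radius 23.4 puts Z and B at K ± 23.4·n: Z = (-5.7006, 22.695), B = (5.7006, -22.695). Equal radii place Q and R the same way about G: Q = G + 23.4·n = (57.341, 38.530), R = G − 23.4·n = (68.742, -6.8600). Then cos ∠RZB = ZR·ZB / (|ZR||ZB|), giving 54.246°.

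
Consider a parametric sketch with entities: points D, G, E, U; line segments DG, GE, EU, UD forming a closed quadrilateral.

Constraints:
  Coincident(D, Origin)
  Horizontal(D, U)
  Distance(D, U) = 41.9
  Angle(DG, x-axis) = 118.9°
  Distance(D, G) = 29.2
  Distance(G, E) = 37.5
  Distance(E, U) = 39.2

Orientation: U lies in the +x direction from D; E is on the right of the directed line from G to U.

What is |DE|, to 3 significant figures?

8.32

D is at the origin; DU is horizontal with |DU| = 41.9 and U in +x, so U = (41.9, 0). DG runs at 118.9° with |DG| = 29.2, so G = (-14.1, 25.6). E is determined by |GE| = 37.5 and |EU| = 39.2 together: it lies at the intersection of circle(G, 37.5) and circle(U, 39.2). With |GU| = 61.6, the foot of the radical line on GU is 29.7 from G and the perpendicular offset is √(37.5² − 29.7²) = 22.9. Taking the right-of-GU solution: E = (3.44, -7.58).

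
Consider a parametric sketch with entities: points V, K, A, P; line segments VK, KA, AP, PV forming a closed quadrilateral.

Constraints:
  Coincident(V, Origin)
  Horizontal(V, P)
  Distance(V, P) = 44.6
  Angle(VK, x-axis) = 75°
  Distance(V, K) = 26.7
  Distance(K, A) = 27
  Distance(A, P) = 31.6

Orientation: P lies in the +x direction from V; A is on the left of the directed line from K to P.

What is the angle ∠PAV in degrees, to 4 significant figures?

68.92°

Checks: VK at 75.00° ✓; |KA| = 27.00 ✓; |AP| = 31.60 ✓.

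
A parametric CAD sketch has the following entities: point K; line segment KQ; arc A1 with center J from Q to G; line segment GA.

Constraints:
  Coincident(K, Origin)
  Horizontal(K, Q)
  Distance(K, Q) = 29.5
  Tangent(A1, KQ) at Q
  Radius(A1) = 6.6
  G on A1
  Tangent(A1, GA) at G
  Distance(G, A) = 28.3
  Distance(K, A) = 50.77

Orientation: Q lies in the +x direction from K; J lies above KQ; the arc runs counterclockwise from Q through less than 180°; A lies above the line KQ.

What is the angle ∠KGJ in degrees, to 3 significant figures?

12.1°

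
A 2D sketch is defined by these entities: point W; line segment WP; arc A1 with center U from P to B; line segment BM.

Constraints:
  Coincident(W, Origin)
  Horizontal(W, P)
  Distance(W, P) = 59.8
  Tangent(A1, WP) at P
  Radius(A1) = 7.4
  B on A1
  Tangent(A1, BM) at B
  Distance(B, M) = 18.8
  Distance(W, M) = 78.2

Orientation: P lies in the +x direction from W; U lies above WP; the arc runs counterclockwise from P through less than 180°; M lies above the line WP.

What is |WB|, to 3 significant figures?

66.3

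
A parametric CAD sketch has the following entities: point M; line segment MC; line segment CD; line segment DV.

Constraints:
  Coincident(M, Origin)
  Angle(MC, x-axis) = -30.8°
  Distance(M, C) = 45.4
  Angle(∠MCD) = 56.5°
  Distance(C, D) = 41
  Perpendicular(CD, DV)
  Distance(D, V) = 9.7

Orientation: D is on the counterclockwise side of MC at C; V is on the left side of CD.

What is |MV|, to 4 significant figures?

32.36

∠MCD = 56.5°, so CD runs at -30.8° + (180° − 56.5°) = 92.70° from the x-axis; with |CD| = 41.0, D = C + 41.0·(cos 92.70°, sin 92.70°) = (37.07, 17.71). The perpendicularity gives DV at right angles to CD; with |DV| = 9.7 on the left of CD, V = D + 9.7·(-0.9989, -0.04711) = (27.38, 17.25). Then |MV| = |V − M| = 32.36.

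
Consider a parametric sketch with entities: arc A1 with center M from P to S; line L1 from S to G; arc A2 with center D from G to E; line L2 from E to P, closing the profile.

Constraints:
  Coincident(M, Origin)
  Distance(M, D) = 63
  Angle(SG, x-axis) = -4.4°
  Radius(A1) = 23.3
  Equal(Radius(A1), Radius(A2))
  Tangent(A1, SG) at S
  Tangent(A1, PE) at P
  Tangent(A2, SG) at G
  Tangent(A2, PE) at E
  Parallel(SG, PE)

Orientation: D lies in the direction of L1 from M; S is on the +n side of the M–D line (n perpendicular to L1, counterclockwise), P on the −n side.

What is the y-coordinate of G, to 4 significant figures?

18.40

The slot axis is L1's direction at -4.4°, so u = (cos -4.4°, sin -4.4°) = (0.9971, -0.07672) and n = (−sin -4.4°, cos -4.4°) = (0.07672, 0.9971). M is at the origin and D lies 63.0 along u from M, so D = 63.0·u = (62.81, -4.833). Tangency of A1 to both parallel lines with radius 23.3 puts S and P at M ± 23.3·n: S = (1.788, 23.23), P = (-1.788, -23.23). Equal radii place G and E the same way about D: G = D + 23.3·n = (64.60, 18.40), E = D − 23.3·n = (61.03, -28.06). So G.y = 18.40.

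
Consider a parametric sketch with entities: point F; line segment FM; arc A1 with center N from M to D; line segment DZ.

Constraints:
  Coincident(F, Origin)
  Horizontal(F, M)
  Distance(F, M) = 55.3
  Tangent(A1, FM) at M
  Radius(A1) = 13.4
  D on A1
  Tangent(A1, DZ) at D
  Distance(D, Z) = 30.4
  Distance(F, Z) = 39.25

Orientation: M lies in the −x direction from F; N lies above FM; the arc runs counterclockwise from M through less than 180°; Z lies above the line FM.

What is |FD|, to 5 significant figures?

44.992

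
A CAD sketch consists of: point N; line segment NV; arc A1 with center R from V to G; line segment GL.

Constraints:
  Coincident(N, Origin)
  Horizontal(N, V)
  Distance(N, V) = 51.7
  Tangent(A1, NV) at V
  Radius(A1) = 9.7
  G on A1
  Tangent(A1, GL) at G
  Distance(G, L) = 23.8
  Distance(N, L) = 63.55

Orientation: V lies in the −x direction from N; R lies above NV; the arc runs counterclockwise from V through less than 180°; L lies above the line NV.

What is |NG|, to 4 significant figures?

45.03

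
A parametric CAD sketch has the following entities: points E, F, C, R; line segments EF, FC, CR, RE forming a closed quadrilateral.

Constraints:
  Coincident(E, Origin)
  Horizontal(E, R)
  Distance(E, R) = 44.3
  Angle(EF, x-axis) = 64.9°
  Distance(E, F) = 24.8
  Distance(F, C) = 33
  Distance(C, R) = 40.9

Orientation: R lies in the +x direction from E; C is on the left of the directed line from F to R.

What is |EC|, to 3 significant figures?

55.6

E is at the origin; E and R share the same y with |ER| = 44.3 and R in +x, so R = (44.3, 0). EF runs at 64.9° with |EF| = 24.8, so F = (10.5, 22.5). C is determined by |FC| = 33.0 and |CR| = 40.9 together: it lies at the intersection of circle(F, 33.0) and circle(R, 40.9). With |FR| = 40.6, the foot of the radical line on FR is 13.1 from F and the perpendicular offset is √(33.0² − 13.1²) = 30.3. Taking the left-of-FR solution: C = (38.2, 40.4).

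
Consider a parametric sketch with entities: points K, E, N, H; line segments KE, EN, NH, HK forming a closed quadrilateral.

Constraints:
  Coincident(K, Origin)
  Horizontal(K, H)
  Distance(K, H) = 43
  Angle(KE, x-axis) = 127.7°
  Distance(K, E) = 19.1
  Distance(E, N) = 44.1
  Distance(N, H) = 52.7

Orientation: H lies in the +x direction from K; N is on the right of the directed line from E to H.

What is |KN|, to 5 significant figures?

27.907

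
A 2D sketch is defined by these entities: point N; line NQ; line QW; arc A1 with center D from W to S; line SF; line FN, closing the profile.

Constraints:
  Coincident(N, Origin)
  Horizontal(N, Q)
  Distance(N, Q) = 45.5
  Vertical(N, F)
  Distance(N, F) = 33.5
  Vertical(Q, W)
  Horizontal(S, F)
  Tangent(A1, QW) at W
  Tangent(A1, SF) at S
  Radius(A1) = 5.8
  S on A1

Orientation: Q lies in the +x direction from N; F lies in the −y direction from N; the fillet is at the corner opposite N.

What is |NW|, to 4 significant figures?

53.27

N is at the origin; NQ is horizontal with |NQ| = 45.5 and Q on the +x side, so Q = (45.50, 0.000). N and F share the same x with |NF| = 33.5 and F on the −y side, so F = (0.000, -33.50). The virtual corner opposite N is at (45.50, -33.50). Tangency of A1 to QW means the radius DW is perpendicular to QW and since A1 is tangent to SF there, DS ⟂ SF, with radius 5.8, so the center D sits 5.8 in from both sides at D = (39.70, -27.70). That places the tangent points at W = (45.50, -27.70) on QW and S = (39.70, -33.50) on SF. Then |NW| = |W − N| = 53.27.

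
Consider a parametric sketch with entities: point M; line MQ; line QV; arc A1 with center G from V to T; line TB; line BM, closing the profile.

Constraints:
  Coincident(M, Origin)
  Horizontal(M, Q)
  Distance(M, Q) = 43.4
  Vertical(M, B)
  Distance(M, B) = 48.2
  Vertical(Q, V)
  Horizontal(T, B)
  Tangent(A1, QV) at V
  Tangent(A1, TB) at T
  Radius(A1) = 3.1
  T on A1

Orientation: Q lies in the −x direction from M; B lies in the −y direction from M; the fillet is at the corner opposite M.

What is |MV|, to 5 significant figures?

62.590

M is at the origin; MQ is horizontal with |MQ| = 43.4 and Q on the −x side, so Q = (-43.400, 0.0000). M and B share the same x with |MB| = 48.2 and B on the −y side, so B = (0.0000, -48.200). The virtual corner opposite M is at (-43.400, -48.200). Tangency of A1 to QV means the radius GV is perpendicular to QV and the tangent condition forces GT to be normal to TB, with radius 3.1, so the center G sits 3.1 in from both sides at G = (-40.300, -45.100). That places the tangent points at V = (-43.400, -45.100) on QV and T = (-40.300, -48.200) on TB. Then |MV| = |V − M| = 62.590.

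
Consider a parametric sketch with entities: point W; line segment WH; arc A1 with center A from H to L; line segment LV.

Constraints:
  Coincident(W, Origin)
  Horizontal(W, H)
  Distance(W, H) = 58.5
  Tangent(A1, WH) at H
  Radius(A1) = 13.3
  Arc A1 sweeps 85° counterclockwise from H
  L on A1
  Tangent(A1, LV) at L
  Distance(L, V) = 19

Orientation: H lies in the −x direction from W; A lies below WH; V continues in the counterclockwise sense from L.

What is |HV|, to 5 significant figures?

34.459

W is at the origin; W and H share the same y with |WH| = 58.5 and H on the −x side, so H = (-58.500, 0.0000). The tangent condition forces AH to be normal to WH, so A = H + (0, -13.3) = (-58.500, -13.300). On A1, H sits at bearing 90° from A; an 85° counterclockwise sweep puts L at bearing 175°, so L = A + 13.3·(cos 175°, sin 175°) = (-71.749, -12.141). The tangent condition forces AL to be normal to LV, so LV runs along (−sin 175°, cos 175°); with |LV| = 19.0, V = (-73.405, -31.069). Then |HV| = |V − H| = 34.459.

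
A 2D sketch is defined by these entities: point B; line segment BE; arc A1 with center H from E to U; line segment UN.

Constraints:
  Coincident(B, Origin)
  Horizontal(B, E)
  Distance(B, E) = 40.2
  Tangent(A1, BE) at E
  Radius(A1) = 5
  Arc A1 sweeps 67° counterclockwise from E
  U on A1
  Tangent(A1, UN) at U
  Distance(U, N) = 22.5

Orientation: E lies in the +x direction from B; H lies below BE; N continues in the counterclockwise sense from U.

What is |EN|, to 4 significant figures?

27.27

B is at the origin; B and E share the same y with |BE| = 40.2 and E on the +x side, so E = (40.20, 0.000). A1 meets BE tangentially, so HE is at right angles to BE, so H = E + (0, -5) = (40.20, -5.000). On A1, E sits at bearing 90° from H; a 67° counterclockwise sweep puts U at bearing 157°, so U = H + 5.0·(cos 157°, sin 157°) = (35.60, -3.046). Tangency of A1 to UN means the radius HU is perpendicular to UN, so UN runs along (−sin 157°, cos 157°); with |UN| = 22.5, N = (26.81, -23.76). Then |EN| = |N − E| = 27.27.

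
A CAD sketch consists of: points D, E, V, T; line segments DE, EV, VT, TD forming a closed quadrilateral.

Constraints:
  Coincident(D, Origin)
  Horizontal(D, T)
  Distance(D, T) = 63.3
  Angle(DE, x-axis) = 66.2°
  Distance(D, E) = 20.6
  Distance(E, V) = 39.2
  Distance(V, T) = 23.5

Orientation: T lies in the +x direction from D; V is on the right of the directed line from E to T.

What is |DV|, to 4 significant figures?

40.35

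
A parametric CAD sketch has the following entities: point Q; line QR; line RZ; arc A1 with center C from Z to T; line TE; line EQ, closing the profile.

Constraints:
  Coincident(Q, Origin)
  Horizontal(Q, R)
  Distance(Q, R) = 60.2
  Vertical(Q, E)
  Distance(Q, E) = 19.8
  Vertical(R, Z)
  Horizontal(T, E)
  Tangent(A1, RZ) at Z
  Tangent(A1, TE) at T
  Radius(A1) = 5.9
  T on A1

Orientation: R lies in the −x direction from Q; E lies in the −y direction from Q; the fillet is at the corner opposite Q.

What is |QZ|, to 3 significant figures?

61.8

Q is at the origin; Q and R share the same y with |QR| = 60.2 and R on the −x side, so R = (-60.2, 0.00). Q and E share the same x with |QE| = 19.8 and E on the −y side, so E = (0.00, -19.8). The virtual corner opposite Q is at (-60.2, -19.8). Since A1 is tangent to RZ there, CZ ⟂ RZ and tangency of A1 to TE means the radius CT is perpendicular to TE, with radius 5.9, so the center C sits 5.9 in from both sides at C = (-54.3, -13.9). That places the tangent points at Z = (-60.2, -13.9) on RZ and T = (-54.3, -19.8) on TE. Then |QZ| = |Z − Q| = 61.8.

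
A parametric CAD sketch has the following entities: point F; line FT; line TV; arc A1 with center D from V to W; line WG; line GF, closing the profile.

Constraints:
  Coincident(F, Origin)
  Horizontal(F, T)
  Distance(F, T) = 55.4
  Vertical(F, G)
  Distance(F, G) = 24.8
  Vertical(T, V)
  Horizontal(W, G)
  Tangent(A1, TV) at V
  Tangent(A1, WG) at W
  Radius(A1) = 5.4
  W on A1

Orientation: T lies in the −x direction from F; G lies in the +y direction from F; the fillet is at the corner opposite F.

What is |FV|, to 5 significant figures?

58.699

F is at the origin; F and T share the same y with |FT| = 55.4 and T on the −x side, so T = (-55.400, 0.0000). FG is vertical with |FG| = 24.8 and G on the +y side, so G = (0.0000, 24.800). The virtual corner opposite F is at (-55.400, 24.800). A1 meets TV tangentially, so DV is at right angles to TV and since A1 is tangent to WG there, DW ⟂ WG, with radius 5.4, so the center D sits 5.4 in from both sides at D = (-50.000, 19.400). That places the tangent points at V = (-55.400, 19.400) on TV and W = (-50.000, 24.800) on WG. Then |FV| = |V − F| = 58.699.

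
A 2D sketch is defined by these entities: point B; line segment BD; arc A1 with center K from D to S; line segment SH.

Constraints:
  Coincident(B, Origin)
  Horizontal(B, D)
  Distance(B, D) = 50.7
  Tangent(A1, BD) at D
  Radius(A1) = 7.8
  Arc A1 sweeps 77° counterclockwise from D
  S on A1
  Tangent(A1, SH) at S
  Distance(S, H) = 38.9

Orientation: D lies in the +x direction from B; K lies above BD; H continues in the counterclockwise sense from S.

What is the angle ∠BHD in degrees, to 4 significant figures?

36.35°

B is at the origin; B and D share the same y with |BD| = 50.7 and D on the +x side, so D = (50.70, 0.000). A1 meets BD tangentially, so KD is at right angles to BD, so K = D + (0, 7.8) = (50.70, 7.800). On A1, D sits at bearing -90° from K; a 77° counterclockwise sweep puts S at bearing -13°, so S = K + 7.8·(cos -13°, sin -13°) = (58.30, 6.045). Since A1 is tangent to SH there, KS ⟂ SH, so SH runs along (−sin -13°, cos -13°); with |SH| = 38.9, H = (67.05, 43.95). Then cos ∠BHD = HB·HD / (|HB||HD|), giving 36.35°.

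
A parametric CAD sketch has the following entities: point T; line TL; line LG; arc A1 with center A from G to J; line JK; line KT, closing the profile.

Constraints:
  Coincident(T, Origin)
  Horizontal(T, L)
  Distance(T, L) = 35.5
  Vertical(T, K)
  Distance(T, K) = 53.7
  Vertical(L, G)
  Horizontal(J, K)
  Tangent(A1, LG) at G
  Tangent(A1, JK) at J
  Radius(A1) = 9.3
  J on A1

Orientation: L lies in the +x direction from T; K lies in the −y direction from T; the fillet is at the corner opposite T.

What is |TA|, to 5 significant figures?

51.554

TK is vertical with |TK| = 53.7 and K on the −y side, so K = (0.0000, -53.700). The virtual corner opposite T is at (35.500, -53.700). The tangent condition forces AG to be normal to LG and tangency of A1 to JK means the radius AJ is perpendicular to JK, with radius 9.3, so the center A sits 9.3 in from both sides at A = (26.200, -44.400). Then |TA| = |A − T| = 51.554.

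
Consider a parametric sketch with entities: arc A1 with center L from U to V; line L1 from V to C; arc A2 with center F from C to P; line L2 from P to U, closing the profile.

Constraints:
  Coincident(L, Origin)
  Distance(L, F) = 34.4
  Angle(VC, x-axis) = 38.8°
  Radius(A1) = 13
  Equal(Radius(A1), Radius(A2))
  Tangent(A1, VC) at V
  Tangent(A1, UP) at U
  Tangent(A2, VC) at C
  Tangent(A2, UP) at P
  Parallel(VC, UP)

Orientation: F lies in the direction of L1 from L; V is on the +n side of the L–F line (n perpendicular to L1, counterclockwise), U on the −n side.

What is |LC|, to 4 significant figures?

36.77

Tangency of A1 to both parallel lines with radius 13.0 puts V and U at L ± 13.0·n: V = (-8.146, 10.13), U = (8.146, -10.13). Equal radii place C and P the same way about F: C = F + 13.0·n = (18.66, 31.69), P = F − 13.0·n = (34.96, 11.42). Then |LC| = |C − L| = 36.77.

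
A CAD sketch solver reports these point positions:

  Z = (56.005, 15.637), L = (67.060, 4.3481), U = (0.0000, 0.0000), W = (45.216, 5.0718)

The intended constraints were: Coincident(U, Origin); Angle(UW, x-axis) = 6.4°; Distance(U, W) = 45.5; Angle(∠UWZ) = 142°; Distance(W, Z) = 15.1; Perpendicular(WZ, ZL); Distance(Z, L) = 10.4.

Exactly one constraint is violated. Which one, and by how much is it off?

Distance(Z, L) = 10.4 — off by 5.40.

U = (0.00, 0.00) ✓; UW at 6.400° ✓; |UW| = 45.50 ✓; ∠UWZ = 142.0° ✓; |WZ| = 15.10 ✓; ∠(WZ, ZL) = 90.00° ✓; |ZL| = 15.80 ✗.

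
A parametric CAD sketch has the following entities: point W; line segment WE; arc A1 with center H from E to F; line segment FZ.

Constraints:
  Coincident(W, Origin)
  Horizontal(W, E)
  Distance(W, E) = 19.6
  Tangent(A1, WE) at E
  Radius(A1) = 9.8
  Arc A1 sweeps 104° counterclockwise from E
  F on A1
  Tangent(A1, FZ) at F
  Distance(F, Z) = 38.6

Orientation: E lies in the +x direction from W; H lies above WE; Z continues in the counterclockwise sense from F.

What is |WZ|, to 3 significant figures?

53.4

On A1, E sits at bearing -90° from H; a 104° counterclockwise sweep puts F at bearing 14°, so F = H + 9.8·(cos 14°, sin 14°) = (29.1, 12.2). The tangent condition forces HF to be normal to FZ, so FZ runs along (−sin 14°, cos 14°); with |FZ| = 38.6, Z = (19.8, 49.6). Then |WZ| = |Z − W| = 53.4.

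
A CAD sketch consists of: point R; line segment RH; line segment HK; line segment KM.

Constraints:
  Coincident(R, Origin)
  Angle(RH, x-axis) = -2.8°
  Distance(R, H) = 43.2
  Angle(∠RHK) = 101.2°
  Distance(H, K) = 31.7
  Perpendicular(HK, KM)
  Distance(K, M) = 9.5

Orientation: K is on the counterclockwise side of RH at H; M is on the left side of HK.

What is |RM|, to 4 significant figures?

51.85

R is at the origin; RH runs at -2.8° with length 43.2, so H = 43.2·(cos -2.8°, sin -2.8°) = (43.15, -2.110). ∠RHK = 101.2°, so HK runs at -2.8° + (180° − 101.2°) = 76.00° from the x-axis; with |HK| = 31.7, K = H + 31.7·(cos 76.00°, sin 76.00°) = (50.82, 28.65). HK is perpendicular to KM; with |KM| = 9.5 on the left of HK, M = K + 9.5·(-0.9703, 0.2419) = (41.60, 30.95). Then |RM| = |M − R| = 51.85.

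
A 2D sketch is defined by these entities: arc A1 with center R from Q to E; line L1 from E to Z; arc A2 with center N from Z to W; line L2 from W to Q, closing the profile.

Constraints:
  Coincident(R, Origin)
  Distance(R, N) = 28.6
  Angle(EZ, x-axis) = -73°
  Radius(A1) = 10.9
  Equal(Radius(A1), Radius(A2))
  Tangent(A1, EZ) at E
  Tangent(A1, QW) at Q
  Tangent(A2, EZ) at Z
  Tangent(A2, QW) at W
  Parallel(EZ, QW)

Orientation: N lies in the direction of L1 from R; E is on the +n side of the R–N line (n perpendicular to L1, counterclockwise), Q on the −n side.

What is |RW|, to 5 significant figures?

30.607

The slot axis is L1's direction at -73.0°, so u = (cos -73.0°, sin -73.0°) = (0.29237, -0.95630) and n = (−sin -73.0°, cos -73.0°) = (0.95630, 0.29237). R is at the origin and N lies 28.6 along u from R, so N = 28.6·u = (8.3618, -27.350). Tangency of A1 to both parallel lines with radius 10.9 puts E and Q at R ± 10.9·n: E = (10.424, 3.1869), Q = (-10.424, -3.1869). Equal radii place Z and W the same way about N: Z = N + 10.9·n = (18.786, -24.163), W = N − 10.9·n = (-2.0619, -30.537). Then |RW| = |W − R| = 30.607.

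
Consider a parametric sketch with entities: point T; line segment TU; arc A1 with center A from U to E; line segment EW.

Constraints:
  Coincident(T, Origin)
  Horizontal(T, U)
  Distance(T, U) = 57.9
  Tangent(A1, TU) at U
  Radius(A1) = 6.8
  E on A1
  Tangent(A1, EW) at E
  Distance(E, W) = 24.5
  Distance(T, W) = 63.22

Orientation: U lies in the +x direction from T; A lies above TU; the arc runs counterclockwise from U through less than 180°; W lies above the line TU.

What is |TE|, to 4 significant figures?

64.85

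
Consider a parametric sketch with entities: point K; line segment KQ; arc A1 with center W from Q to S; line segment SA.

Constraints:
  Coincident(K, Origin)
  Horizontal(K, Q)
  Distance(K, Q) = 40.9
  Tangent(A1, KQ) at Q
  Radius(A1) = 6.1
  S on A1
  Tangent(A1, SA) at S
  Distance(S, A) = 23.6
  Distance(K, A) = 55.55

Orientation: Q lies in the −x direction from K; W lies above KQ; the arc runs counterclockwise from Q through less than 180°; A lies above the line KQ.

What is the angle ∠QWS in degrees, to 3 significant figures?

119°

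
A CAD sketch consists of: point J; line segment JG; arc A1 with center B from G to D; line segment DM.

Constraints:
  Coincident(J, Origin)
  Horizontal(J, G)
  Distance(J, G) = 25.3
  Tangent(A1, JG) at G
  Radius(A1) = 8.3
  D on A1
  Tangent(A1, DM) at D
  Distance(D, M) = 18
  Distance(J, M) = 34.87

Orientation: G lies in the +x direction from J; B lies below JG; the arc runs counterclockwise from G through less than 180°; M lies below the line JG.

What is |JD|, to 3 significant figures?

20.0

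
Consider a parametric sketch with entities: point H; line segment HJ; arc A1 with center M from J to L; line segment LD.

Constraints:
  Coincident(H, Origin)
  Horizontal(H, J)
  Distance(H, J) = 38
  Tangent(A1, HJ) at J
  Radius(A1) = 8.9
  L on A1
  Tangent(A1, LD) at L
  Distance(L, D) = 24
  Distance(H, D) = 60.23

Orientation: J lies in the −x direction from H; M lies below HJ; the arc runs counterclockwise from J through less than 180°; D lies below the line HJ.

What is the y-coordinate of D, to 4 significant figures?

-30.29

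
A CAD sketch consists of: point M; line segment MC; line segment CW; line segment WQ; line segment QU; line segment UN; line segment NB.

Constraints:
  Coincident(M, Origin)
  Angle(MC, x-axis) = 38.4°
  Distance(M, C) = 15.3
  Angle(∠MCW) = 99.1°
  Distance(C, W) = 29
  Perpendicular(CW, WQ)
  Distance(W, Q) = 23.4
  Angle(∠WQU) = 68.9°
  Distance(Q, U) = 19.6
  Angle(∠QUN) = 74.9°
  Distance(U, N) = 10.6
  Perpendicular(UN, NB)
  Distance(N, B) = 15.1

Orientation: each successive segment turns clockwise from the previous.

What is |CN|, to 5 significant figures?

18.677

M is at the origin; MC runs at 38.4° with length 15.3, so C = (11.991, 9.5036). ∠MCW = 99.1° gives CW at -42.500° from the x-axis; with |CW| = 29.0, W = (33.372, -10.089). The perpendicularity gives WQ at right angles to CW, so WQ runs at -132.50°; with |WQ| = 23.4, Q = (17.563, -27.341). ∠WQU = 68.9° gives QU at 116.40° from the x-axis; with |QU| = 19.6, U = (8.8479, -9.7849). ∠QUN = 74.9° gives UN at 11.300° from the x-axis; with |UN| = 10.6, N = (19.242, -7.7079). Then |CN| = |N − C| = 18.677.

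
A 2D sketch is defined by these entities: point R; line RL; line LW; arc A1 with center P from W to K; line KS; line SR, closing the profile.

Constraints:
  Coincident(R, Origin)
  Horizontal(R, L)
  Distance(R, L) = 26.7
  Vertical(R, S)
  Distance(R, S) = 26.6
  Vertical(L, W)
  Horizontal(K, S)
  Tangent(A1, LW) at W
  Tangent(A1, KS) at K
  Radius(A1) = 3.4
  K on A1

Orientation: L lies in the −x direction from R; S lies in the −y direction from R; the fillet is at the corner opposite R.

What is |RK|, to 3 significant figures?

35.4

R is at the origin; R and L share the same y with |RL| = 26.7 and L on the −x side, so L = (-26.7, 0.00). RS is vertical with |RS| = 26.6 and S on the −y side, so S = (0.00, -26.6). The virtual corner opposite R is at (-26.7, -26.6). A1 meets LW tangentially, so PW is at right angles to LW and tangency of A1 to KS means the radius PK is perpendicular to KS, with radius 3.4, so the center P sits 3.4 in from both sides at P = (-23.3, -23.2). That places the tangent points at W = (-26.7, -23.2) on LW and K = (-23.3, -26.6) on KS. Then |RK| = |K − R| = 35.4.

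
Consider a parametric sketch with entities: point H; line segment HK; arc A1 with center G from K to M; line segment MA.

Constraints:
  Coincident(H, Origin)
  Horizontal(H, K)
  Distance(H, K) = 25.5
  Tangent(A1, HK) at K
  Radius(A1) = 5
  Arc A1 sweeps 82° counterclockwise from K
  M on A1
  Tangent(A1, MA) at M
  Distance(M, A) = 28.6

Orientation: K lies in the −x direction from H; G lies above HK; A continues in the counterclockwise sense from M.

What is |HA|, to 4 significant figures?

36.59

On A1, K sits at bearing -90° from G; an 82° counterclockwise sweep puts M at bearing -8°, so M = G + 5.0·(cos -8°, sin -8°) = (-20.55, 4.304). Since A1 is tangent to MA there, GM ⟂ MA, so MA runs along (−sin -8°, cos -8°); with |MA| = 28.6, A = (-16.57, 32.63). Then |HA| = |A − H| = 36.59.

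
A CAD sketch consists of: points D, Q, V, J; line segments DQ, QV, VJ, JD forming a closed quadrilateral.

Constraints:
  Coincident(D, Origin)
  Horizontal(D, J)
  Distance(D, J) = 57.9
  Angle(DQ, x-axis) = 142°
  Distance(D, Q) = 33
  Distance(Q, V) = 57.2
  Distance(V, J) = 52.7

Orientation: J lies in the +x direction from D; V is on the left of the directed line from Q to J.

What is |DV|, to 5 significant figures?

50.194

Checks: |QV| = 57.20 ✓; |VJ| = 52.70 ✓.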